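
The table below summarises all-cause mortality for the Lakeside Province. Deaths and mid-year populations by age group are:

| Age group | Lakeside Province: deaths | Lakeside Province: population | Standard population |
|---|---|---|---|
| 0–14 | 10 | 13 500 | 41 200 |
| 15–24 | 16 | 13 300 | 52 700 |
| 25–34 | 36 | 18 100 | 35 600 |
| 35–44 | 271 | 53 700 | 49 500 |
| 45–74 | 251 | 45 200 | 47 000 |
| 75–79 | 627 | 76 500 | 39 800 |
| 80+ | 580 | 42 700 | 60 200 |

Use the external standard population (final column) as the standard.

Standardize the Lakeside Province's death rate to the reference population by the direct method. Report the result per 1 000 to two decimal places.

5.58

Age-specific rates per 1 000 for the Lakeside Province: 0.741, 1.203, 1.989, 5.047, 5.553, 8.196, 13.583.
Standard total = 326 000; weights = 0.1264, 0.1617, 0.1092, 0.1518, 0.1442, 0.1221, 0.1847.
Standardized rate: 0.1264×0.741 + 0.1617×1.203 + 0.1092×1.989 + 0.1518×5.047 + 0.1442×5.553 + 0.1221×8.196 + 0.1847×13.583 = 5.5811 per 1 000.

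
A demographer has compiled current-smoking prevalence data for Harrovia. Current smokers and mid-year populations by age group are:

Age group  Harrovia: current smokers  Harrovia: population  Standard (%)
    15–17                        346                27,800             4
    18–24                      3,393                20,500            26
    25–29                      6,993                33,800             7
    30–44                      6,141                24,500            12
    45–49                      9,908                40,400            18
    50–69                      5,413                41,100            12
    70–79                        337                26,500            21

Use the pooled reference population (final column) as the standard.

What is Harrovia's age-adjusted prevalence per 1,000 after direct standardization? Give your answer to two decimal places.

150.71

Age-specific rates per 1,000 for Harrovia: 12.446, 165.512, 206.893, 250.653, 245.248, 131.703, 12.717.
Standard weights: 0.04, 0.26, 0.07, 0.12, 0.18, 0.12, 0.21.
Standardized rate: 0.0400×12.446 + 0.2600×165.512 + 0.0700×206.893 + 0.1200×250.653 + 0.1800×245.248 + 0.1200×131.703 + 0.2100×12.717 = 150.7114 per 1,000.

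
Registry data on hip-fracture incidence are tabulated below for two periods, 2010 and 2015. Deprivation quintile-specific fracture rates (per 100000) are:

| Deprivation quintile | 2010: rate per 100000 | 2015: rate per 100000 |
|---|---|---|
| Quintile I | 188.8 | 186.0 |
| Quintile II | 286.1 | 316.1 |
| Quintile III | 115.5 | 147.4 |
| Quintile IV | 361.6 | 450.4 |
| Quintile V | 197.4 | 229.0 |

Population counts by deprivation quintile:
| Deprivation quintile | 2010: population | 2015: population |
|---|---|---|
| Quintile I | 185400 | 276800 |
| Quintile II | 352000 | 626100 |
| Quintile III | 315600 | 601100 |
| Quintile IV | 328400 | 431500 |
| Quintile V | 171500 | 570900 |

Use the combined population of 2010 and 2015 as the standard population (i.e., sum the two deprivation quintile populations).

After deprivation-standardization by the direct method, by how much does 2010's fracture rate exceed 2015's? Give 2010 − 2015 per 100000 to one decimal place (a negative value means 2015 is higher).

-38.4

Combined standard total = 3859300; weights = 0.1198, 0.2534, 0.2375, 0.1969, 0.1924.
2010: 0.1198×188.8 + 0.2534×286.1 + 0.2375×115.5 + 0.1969×361.6 + 0.1924×197.4 = 231.7276 per 100000.
2015: 0.1198×186.0 + 0.2534×316.1 + 0.2375×147.4 + 0.1969×450.4 + 0.1924×229.0 = 270.1362 per 100000.
Difference = 231.7276 − 270.1362 = -38.4087.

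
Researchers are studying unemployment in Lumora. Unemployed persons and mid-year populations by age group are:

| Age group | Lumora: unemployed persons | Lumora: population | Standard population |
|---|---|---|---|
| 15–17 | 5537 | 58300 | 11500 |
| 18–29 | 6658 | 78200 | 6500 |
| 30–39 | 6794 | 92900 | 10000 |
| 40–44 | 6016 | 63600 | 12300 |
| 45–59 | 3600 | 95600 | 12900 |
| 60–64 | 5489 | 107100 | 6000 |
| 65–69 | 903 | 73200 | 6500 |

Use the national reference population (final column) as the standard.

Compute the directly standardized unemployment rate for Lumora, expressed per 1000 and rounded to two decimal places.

67.18

Age-specific rates per 1000 for Lumora: 94.974, 85.141, 73.132, 94.591, 37.657, 51.251, 12.336.
Standard total = 65700; weights = 0.1750, 0.0989, 0.1522, 0.1872, 0.1963, 0.0913, 0.0989.
Standardized rate: 0.1750×94.974 + 0.0989×85.141 + 0.1522×73.132 + 0.1872×94.591 + 0.1963×37.657 + 0.0913×51.251 + 0.0989×12.336 = 67.1823 per 1000.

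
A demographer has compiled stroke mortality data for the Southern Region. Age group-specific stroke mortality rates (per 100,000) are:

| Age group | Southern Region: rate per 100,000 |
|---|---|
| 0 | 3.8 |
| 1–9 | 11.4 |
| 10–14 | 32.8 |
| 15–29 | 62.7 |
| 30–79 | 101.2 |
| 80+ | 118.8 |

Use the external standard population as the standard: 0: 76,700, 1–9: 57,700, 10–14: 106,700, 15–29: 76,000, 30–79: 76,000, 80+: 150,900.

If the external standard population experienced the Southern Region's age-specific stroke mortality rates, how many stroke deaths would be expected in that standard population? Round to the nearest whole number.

348

Expected stroke deaths = Σ (standard pop × age-specific rate ÷ 100,000)
= 76,700×3.8/100,000 + 57,700×11.4/100,000 + 106,700×32.8/100,000 + 76,000×62.7/100,000 + 76,000×101.2/100,000 + 150,900×118.8/100,000
= 2.91 + 6.58 + 35.00 + 47.65 + 76.91 + 179.27 = 348.32.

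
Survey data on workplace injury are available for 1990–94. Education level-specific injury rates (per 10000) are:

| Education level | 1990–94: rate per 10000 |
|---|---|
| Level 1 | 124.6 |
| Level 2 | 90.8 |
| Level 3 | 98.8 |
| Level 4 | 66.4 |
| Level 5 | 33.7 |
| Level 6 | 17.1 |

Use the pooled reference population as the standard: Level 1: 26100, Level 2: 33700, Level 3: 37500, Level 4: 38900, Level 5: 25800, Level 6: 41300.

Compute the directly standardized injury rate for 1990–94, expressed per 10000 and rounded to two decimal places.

69.73

Standard total = 203300; weights = 0.1284, 0.1658, 0.1845, 0.1913, 0.1269, 0.2031.
Standardized rate: 0.1284×124.6 + 0.1658×90.8 + 0.1845×98.8 + 0.1913×66.4 + 0.1269×33.7 + 0.2031×17.1 = 69.7278 per 10000.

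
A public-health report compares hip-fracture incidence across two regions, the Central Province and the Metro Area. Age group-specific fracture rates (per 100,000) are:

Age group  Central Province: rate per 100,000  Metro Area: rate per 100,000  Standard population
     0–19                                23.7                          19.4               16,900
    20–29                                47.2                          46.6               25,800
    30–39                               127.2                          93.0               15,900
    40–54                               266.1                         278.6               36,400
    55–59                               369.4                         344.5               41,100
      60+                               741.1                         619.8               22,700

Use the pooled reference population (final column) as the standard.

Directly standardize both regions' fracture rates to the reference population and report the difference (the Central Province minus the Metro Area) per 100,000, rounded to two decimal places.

Standard total = 158,800; weights = 0.1064, 0.1625, 0.1001, 0.2292, 0.2588, 0.1429.
The Central Province: 0.1064×23.7 + 0.1625×47.2 + 0.1001×127.2 + 0.2292×266.1 + 0.2588×369.4 + 0.1429×741.1 = 285.4668 per 100,000.
The Metro Area: 0.1064×19.4 + 0.1625×46.6 + 0.1001×93.0 + 0.2292×278.6 + 0.2588×344.5 + 0.1429×619.8 = 260.5686 per 100,000.
Difference = 285.4668 − 260.5686 = 24.8982.

24.90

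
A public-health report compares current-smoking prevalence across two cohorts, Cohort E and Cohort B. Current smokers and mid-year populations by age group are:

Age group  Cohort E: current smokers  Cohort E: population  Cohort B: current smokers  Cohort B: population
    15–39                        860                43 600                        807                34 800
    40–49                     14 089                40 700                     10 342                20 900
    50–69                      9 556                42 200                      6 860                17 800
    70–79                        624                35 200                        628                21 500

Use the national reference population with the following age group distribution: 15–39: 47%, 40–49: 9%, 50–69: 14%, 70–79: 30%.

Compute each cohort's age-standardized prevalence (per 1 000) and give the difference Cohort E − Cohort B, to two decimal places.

-40.71

Age-specific rates per 1 000 for Cohort E: 19.725, 346.167, 226.445, 17.727.
For Cohort B: 23.190, 494.833, 385.393, 29.209.
Standard weights: 0.47, 0.09, 0.14, 0.30.
Cohort E: 0.4700×19.725 + 0.0900×346.167 + 0.1400×226.445 + 0.3000×17.727 = 77.4462 per 1 000.
Cohort B: 0.4700×23.190 + 0.0900×494.833 + 0.1400×385.393 + 0.3000×29.209 = 118.1519 per 1 000.
Difference = 77.4462 − 118.1519 = -40.7057.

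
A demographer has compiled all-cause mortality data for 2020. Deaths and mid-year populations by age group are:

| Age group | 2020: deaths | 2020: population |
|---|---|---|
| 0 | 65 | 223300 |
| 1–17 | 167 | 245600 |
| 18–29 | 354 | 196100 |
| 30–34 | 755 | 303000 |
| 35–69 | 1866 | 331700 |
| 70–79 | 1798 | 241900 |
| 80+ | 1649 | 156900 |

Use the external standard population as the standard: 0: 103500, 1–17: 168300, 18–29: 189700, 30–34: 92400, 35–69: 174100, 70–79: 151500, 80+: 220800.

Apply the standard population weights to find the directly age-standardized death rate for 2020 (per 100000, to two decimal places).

467.45

Age-specific rates per 100000 for 2020: 29.11, 68.00, 180.52, 249.17, 562.56, 743.28, 1050.99.
Standard total = 1100300; weights = 0.0941, 0.1530, 0.1724, 0.0840, 0.1582, 0.1377, 0.2007.
Standardized rate: 0.0941×29.11 + 0.1530×68.00 + 0.1724×180.52 + 0.0840×249.17 + 0.1582×562.56 + 0.1377×743.28 + 0.2007×1050.99 = 467.4466 per 100000.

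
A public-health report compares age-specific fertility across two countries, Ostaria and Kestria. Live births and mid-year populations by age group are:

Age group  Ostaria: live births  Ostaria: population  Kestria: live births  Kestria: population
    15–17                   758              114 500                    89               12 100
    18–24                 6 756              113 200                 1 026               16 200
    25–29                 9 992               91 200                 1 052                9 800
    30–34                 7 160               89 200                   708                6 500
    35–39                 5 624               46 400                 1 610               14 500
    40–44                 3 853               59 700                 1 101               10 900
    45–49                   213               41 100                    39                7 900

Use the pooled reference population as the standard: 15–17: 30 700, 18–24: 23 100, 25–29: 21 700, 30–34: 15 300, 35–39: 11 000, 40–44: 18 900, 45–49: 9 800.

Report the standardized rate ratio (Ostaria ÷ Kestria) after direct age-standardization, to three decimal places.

0.879

Age-specific rates per 1 000 for Ostaria: 6.620, 59.682, 109.561, 80.269, 121.207, 64.539, 5.182.
For Kestria: 7.355, 63.333, 107.347, 108.923, 111.034, 101.009, 4.937.
Standard total = 130 500; weights = 0.2352, 0.1770, 0.1663, 0.1172, 0.0843, 0.1448, 0.0751.
Ostaria: 0.2352×6.620 + 0.1770×59.682 + 0.1663×109.561 + 0.1172×80.269 + 0.0843×121.207 + 0.1448×64.539 + 0.0751×5.182 = 59.7038 per 1 000.
Kestria: 0.2352×7.355 + 0.1770×63.333 + 0.1663×107.347 + 0.1172×108.923 + 0.0843×111.034 + 0.1448×101.009 + 0.0751×4.937 = 67.9203 per 1 000.
Ratio = 59.7038 ÷ 67.9203 = 0.87903.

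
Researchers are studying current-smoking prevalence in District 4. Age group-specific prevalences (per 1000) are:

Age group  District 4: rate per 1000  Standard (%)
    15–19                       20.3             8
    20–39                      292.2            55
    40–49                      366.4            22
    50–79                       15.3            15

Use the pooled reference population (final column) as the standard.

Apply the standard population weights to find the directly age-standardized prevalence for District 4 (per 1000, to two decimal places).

Standard weights: 0.08, 0.55, 0.22, 0.15.
Standardized rate: 0.0800×20.3 + 0.5500×292.2 + 0.2200×366.4 + 0.1500×15.3 = 245.2370 per 1000.

245.24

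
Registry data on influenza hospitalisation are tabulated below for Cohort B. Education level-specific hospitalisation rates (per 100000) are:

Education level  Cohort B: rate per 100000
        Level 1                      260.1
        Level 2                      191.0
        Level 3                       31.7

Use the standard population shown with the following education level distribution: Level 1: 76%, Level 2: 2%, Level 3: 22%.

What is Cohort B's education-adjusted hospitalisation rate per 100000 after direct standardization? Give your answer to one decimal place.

208.5

Standard weights: 0.76, 0.02, 0.22.
Standardized rate: 0.7600×260.1 + 0.0200×191.0 + 0.2200×31.7 = 208.4700 per 100000.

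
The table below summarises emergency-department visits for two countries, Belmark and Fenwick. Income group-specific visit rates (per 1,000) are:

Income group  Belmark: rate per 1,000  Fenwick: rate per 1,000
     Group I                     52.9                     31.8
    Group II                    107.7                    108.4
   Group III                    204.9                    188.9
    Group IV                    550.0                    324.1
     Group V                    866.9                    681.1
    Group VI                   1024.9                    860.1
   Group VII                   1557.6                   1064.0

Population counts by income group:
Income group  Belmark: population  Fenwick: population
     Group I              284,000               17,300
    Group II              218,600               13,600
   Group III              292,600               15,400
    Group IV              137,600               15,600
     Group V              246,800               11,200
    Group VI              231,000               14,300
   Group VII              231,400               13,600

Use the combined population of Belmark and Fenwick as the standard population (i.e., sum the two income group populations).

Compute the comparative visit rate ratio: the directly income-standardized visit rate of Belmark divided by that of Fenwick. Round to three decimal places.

Combined standard total = 1,743,000; weights = 0.1729, 0.1332, 0.1767, 0.0879, 0.1480, 0.1407, 0.1406.
Belmark: 0.1729×52.9 + 0.1332×107.7 + 0.1767×204.9 + 0.0879×550.0 + 0.1480×866.9 + 0.1407×1024.9 + 0.1406×1557.6 = 599.5388 per 1,000.
Fenwick: 0.1729×31.8 + 0.1332×108.4 + 0.1767×188.9 + 0.0879×324.1 + 0.1480×681.1 + 0.1407×860.1 + 0.1406×1064.0 = 453.2252 per 1,000.
Ratio = 599.5388 ÷ 453.2252 = 1.32283.

1.323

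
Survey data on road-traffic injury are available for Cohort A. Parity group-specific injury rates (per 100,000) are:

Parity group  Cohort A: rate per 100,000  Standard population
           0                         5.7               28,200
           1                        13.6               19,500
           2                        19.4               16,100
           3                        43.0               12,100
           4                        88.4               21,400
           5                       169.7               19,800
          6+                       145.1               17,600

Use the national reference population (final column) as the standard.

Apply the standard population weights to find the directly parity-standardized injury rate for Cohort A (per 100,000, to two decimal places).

Standard total = 134,700; weights = 0.2094, 0.1448, 0.1195, 0.0898, 0.1589, 0.1470, 0.1307.
Standardized rate: 0.2094×5.7 + 0.1448×13.6 + 0.1195×19.4 + 0.0898×43.0 + 0.1589×88.4 + 0.1470×169.7 + 0.1307×145.1 = 67.2915 per 100,000.

67.29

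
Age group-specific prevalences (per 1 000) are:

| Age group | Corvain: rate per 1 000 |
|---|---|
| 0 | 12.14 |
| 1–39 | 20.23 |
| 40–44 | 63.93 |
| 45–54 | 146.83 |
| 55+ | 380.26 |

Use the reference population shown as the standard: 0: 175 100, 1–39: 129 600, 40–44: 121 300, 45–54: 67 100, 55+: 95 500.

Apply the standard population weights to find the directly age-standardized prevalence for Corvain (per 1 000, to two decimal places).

99.68

Standard total = 588 600; weights = 0.2975, 0.2202, 0.2061, 0.1140, 0.1622.
Standardized rate: 0.2975×12.14 + 0.2202×20.23 + 0.2061×63.93 + 0.1140×146.83 + 0.1622×380.26 = 99.6761 per 1 000.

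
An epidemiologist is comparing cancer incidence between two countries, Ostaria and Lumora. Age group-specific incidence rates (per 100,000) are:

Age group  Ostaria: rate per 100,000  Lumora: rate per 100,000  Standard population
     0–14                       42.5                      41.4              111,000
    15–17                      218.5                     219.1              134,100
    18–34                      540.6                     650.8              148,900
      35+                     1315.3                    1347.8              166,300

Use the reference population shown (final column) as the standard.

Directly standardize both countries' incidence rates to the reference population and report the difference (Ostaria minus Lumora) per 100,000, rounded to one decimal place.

Standard total = 560,300; weights = 0.1981, 0.2393, 0.2658, 0.2968.
Ostaria: 0.1981×42.5 + 0.2393×218.5 + 0.2658×540.6 + 0.2968×1315.3 = 594.7672 per 100,000.
Lumora: 0.1981×41.4 + 0.2393×219.1 + 0.2658×650.8 + 0.2968×1347.8 = 633.6248 per 100,000.
Difference = 594.7672 − 633.6248 = -38.8576.

-38.9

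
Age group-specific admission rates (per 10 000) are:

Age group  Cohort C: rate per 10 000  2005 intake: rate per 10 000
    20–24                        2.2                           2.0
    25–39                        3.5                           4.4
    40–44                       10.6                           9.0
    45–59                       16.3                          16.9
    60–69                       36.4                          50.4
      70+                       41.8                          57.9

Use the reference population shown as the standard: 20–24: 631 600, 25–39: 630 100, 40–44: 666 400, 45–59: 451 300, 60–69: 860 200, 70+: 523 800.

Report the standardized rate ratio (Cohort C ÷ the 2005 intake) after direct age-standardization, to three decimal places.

0.780

Standard total = 3 763 400; weights = 0.1678, 0.1674, 0.1771, 0.1199, 0.2286, 0.1392.
Cohort C: 0.1678×2.2 + 0.1674×3.5 + 0.1771×10.6 + 0.1199×16.3 + 0.2286×36.4 + 0.1392×41.8 = 18.9246 per 10 000.
The 2005 intake: 0.1678×2.0 + 0.1674×4.4 + 0.1771×9.0 + 0.1199×16.9 + 0.2286×50.4 + 0.1392×57.9 = 24.2712 per 10 000.
Ratio = 18.9246 ÷ 24.2712 = 0.77972.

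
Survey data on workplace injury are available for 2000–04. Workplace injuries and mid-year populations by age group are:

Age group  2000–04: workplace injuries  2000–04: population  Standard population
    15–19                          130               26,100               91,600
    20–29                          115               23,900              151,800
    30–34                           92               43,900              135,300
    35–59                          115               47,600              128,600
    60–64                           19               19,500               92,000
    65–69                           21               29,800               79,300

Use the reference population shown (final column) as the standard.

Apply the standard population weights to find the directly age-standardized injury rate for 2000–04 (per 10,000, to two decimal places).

28.39

Age-specific rates per 10,000 for 2000–04: 49.81, 48.12, 20.96, 24.16, 9.74, 7.05.
Standard total = 678,600; weights = 0.1350, 0.2237, 0.1994, 0.1895, 0.1356, 0.1169.
Standardized rate: 0.1350×49.81 + 0.2237×48.12 + 0.1994×20.96 + 0.1895×24.16 + 0.1356×9.74 + 0.1169×7.05 = 28.3882 per 10,000.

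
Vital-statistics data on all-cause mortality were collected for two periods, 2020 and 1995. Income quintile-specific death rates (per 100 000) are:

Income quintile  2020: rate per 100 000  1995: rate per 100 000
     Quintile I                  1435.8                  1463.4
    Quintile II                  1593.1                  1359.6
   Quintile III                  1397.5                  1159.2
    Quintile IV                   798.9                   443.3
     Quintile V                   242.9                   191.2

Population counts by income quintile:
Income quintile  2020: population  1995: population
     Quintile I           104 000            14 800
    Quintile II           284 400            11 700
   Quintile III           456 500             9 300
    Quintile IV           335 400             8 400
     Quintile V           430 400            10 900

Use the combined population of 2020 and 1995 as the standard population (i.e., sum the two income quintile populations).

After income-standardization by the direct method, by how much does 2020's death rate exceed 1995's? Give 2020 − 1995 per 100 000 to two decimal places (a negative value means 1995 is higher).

Combined standard total = 1 665 800; weights = 0.0713, 0.1778, 0.2796, 0.2064, 0.2649.
2020: 0.0713×1435.8 + 0.1778×1593.1 + 0.2796×1397.5 + 0.2064×798.9 + 0.2649×242.9 = 1005.5823 per 100 000.
1995: 0.0713×1463.4 + 0.1778×1359.6 + 0.2796×1159.2 + 0.2064×443.3 + 0.2649×191.2 = 812.3232 per 100 000.
Difference = 1005.5823 − 812.3232 = 193.2592.

193.26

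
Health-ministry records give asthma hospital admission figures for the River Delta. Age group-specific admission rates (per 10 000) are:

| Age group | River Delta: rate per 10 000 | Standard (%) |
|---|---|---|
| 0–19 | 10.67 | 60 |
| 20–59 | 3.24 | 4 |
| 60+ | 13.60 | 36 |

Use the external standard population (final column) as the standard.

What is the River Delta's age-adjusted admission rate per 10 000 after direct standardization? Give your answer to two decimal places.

Standard weights: 0.60, 0.04, 0.36.
Standardized rate: 0.6000×10.67 + 0.0400×3.24 + 0.3600×13.60 = 11.4276 per 10 000.

11.43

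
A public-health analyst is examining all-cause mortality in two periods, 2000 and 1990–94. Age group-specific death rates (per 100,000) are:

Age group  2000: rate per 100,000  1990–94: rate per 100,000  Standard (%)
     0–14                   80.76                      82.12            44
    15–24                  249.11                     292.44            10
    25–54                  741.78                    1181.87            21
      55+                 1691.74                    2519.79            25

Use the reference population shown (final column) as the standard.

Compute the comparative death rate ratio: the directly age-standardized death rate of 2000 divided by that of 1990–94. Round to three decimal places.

0.677

Standard weights: 0.44, 0.10, 0.21, 0.25.
2000: 0.4400×80.76 + 0.1000×249.11 + 0.2100×741.78 + 0.2500×1691.74 = 639.1542 per 100,000.
1990–94: 0.4400×82.12 + 0.1000×292.44 + 0.2100×1181.87 + 0.2500×2519.79 = 943.5170 per 100,000.
Ratio = 639.1542 ÷ 943.5170 = 0.67742.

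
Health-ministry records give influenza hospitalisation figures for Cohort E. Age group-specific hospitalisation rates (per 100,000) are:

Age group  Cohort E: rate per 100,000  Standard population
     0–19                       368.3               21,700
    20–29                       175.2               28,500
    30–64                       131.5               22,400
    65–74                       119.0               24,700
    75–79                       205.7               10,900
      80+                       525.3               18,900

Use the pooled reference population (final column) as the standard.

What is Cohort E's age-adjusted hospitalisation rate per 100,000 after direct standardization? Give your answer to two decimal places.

244.22

Standard total = 127,100; weights = 0.1707, 0.2242, 0.1762, 0.1943, 0.0858, 0.1487.
Standardized rate: 0.1707×368.3 + 0.2242×175.2 + 0.1762×131.5 + 0.1943×119.0 + 0.0858×205.7 + 0.1487×525.3 = 244.2212 per 100,000.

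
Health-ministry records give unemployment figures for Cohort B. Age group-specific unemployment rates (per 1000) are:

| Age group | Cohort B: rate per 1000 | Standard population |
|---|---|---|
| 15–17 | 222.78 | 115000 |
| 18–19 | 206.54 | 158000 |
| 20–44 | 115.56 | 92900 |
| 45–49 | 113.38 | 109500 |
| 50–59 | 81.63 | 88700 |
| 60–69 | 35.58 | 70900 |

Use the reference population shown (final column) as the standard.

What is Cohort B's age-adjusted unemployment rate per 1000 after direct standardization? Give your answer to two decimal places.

Standard total = 635000; weights = 0.1811, 0.2488, 0.1463, 0.1724, 0.1397, 0.1117.
Standardized rate: 0.1811×222.78 + 0.2488×206.54 + 0.1463×115.56 + 0.1724×113.38 + 0.1397×81.63 + 0.1117×35.58 = 143.5699 per 1000.

143.57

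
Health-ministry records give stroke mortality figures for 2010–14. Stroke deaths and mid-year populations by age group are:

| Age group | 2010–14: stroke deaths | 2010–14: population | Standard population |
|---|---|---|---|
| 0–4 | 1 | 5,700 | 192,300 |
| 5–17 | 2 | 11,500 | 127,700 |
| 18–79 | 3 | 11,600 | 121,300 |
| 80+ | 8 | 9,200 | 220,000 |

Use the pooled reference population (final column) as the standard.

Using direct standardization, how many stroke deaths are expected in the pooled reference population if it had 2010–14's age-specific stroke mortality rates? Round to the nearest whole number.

279

Age-specific rates per 100,000 for 2010–14: 17.54, 17.39, 25.86, 86.96.
Expected stroke deaths = Σ (standard pop × age-specific rate ÷ 100,000)
= 192,300×17.54/100,000 + 127,700×17.39/100,000 + 121,300×25.86/100,000 + 220,000×86.96/100,000
= 33.74 + 22.21 + 31.37 + 191.30 = 278.62.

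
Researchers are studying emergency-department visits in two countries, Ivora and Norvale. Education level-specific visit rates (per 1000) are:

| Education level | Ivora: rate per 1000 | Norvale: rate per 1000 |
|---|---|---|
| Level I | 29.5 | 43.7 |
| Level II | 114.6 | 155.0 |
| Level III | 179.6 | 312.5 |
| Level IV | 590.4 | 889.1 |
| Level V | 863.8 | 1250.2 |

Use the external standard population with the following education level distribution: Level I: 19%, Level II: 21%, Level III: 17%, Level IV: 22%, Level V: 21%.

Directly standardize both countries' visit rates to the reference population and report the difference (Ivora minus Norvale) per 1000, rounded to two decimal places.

Standard weights: 0.19, 0.21, 0.17, 0.22, 0.21.
Ivora: 0.1900×29.5 + 0.2100×114.6 + 0.1700×179.6 + 0.2200×590.4 + 0.2100×863.8 = 371.4890 per 1000.
Norvale: 0.1900×43.7 + 0.2100×155.0 + 0.1700×312.5 + 0.2200×889.1 + 0.2100×1250.2 = 552.1220 per 1000.
Difference = 371.4890 − 552.1220 = -180.6330.

-180.63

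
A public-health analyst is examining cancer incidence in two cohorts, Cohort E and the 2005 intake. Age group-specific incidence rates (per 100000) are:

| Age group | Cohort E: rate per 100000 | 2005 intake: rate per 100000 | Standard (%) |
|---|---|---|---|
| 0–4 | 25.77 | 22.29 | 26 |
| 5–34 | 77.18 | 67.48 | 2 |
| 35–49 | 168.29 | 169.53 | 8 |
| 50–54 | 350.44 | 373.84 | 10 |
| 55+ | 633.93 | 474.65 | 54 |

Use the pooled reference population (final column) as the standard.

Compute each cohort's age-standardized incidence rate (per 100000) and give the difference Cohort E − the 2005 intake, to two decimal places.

84.67

Standard weights: 0.26, 0.02, 0.08, 0.10, 0.54.
Cohort E: 0.2600×25.77 + 0.0200×77.18 + 0.0800×168.29 + 0.1000×350.44 + 0.5400×633.93 = 399.0732 per 100000.
The 2005 intake: 0.2600×22.29 + 0.0200×67.48 + 0.0800×169.53 + 0.1000×373.84 + 0.5400×474.65 = 314.4024 per 100000.
Difference = 399.0732 − 314.4024 = 84.6708.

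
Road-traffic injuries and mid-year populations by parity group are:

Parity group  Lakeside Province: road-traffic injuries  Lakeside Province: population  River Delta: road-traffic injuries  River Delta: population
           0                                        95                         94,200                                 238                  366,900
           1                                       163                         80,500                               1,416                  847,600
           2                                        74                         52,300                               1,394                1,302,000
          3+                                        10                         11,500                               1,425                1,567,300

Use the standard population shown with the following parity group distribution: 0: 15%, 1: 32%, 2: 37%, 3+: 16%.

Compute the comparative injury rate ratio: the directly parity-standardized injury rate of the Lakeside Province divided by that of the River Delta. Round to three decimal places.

1.246

Parity-specific rates per 100,000 for the Lakeside Province: 100.85, 202.48, 141.49, 86.96.
For the River Delta: 64.87, 167.06, 107.07, 90.92.
Standard weights: 0.15, 0.32, 0.37, 0.16.
The Lakeside Province: 0.1500×100.85 + 0.3200×202.48 + 0.3700×141.49 + 0.1600×86.96 = 146.1873 per 100,000.
The River Delta: 0.1500×64.87 + 0.3200×167.06 + 0.3700×107.07 + 0.1600×90.92 = 117.3511 per 100,000.
Ratio = 146.1873 ÷ 117.3511 = 1.24573.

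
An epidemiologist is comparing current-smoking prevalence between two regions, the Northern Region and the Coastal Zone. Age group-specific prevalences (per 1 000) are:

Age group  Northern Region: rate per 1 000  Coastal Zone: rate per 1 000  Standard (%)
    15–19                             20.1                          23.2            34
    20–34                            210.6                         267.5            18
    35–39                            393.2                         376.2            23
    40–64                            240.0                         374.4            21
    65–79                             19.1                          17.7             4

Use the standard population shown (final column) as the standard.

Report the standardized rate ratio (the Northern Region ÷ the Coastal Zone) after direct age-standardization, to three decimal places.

Standard weights: 0.34, 0.18, 0.23, 0.21, 0.04.
The Northern Region: 0.3400×20.1 + 0.1800×210.6 + 0.2300×393.2 + 0.2100×240.0 + 0.0400×19.1 = 186.3420 per 1 000.
The Coastal Zone: 0.3400×23.2 + 0.1800×267.5 + 0.2300×376.2 + 0.2100×374.4 + 0.0400×17.7 = 221.8960 per 1 000.
Ratio = 186.3420 ÷ 221.8960 = 0.83977.

0.840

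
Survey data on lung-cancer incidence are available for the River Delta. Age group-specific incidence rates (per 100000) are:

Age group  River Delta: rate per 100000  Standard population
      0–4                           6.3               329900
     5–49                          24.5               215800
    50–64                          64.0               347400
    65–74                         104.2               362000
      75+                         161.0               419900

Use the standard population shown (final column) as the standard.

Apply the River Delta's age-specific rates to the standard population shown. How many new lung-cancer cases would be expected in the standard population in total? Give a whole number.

Expected new lung-cancer cases = Σ (standard pop × age-specific rate ÷ 100000)
= 329900×6.3/100000 + 215800×24.5/100000 + 347400×64.0/100000 + 362000×104.2/100000 + 419900×161.0/100000
= 20.78 + 52.87 + 222.34 + 377.20 + 676.04 = 1349.23.

1349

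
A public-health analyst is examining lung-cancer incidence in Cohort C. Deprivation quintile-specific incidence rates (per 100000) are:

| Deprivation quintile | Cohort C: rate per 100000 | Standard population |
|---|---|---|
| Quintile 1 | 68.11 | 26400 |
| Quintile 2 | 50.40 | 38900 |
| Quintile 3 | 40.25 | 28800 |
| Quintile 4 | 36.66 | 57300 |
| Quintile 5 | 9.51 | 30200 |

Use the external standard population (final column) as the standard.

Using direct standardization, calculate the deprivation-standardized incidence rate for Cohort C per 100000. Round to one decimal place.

Standard total = 181600; weights = 0.1454, 0.2142, 0.1586, 0.3155, 0.1663.
Standardized rate: 0.1454×68.11 + 0.2142×50.40 + 0.1586×40.25 + 0.3155×36.66 + 0.1663×9.51 = 40.2295 per 100000.

40.2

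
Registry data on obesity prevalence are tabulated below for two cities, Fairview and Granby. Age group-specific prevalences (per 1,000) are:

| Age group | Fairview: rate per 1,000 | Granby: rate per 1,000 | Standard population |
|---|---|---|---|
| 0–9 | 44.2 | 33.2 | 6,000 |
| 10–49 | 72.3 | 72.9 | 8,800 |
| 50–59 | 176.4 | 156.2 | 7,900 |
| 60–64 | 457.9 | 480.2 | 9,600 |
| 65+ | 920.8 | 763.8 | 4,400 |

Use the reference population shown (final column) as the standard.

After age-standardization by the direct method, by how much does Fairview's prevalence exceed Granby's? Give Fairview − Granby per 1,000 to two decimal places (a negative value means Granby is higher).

Standard total = 36,700; weights = 0.1635, 0.2398, 0.2153, 0.2616, 0.1199.
Fairview: 0.1635×44.2 + 0.2398×72.3 + 0.2153×176.4 + 0.2616×457.9 + 0.1199×920.8 = 292.7074 per 1,000.
Granby: 0.1635×33.2 + 0.2398×72.9 + 0.2153×156.2 + 0.2616×480.2 + 0.1199×763.8 = 273.7150 per 1,000.
Difference = 292.7074 − 273.7150 = 18.9924.

18.99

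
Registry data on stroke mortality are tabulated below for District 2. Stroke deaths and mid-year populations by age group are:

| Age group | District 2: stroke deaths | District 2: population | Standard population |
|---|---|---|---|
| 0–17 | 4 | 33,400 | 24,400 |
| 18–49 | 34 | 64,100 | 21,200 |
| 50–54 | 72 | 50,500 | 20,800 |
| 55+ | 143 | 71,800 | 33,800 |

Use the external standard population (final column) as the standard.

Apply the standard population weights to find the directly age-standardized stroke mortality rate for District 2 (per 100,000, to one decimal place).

110.9

Age-specific rates per 100,000 for District 2: 11.98, 53.04, 142.57, 199.16.
Standard total = 100,200; weights = 0.2435, 0.2116, 0.2076, 0.3373.
Standardized rate: 0.2435×11.98 + 0.2116×53.04 + 0.2076×142.57 + 0.3373×199.16 = 110.9182 per 100,000.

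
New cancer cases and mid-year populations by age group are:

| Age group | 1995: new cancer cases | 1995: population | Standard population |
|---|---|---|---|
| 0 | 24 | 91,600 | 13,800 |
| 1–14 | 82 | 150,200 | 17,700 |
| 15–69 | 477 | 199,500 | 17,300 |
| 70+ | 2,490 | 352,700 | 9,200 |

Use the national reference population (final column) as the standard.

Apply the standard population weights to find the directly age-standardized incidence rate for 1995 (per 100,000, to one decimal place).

Age-specific rates per 100,000 for 1995: 26.20, 54.59, 239.10, 705.98.
Standard total = 58,000; weights = 0.2379, 0.3052, 0.2983, 0.1586.
Standardized rate: 0.2379×26.20 + 0.3052×54.59 + 0.2983×239.10 + 0.1586×705.98 = 206.1950 per 100,000.

206.2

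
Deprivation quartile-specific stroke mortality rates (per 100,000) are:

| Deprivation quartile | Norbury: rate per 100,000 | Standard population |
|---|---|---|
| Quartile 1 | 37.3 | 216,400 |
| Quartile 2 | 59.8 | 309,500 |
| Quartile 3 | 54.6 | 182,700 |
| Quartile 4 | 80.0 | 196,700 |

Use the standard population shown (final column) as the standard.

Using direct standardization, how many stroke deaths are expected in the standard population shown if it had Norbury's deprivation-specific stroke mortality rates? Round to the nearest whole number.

Expected stroke deaths = Σ (standard pop × deprivation-specific rate ÷ 100,000)
= 216,400×37.3/100,000 + 309,500×59.8/100,000 + 182,700×54.6/100,000 + 196,700×80.0/100,000
= 80.72 + 185.08 + 99.75 + 157.36 = 522.91.

523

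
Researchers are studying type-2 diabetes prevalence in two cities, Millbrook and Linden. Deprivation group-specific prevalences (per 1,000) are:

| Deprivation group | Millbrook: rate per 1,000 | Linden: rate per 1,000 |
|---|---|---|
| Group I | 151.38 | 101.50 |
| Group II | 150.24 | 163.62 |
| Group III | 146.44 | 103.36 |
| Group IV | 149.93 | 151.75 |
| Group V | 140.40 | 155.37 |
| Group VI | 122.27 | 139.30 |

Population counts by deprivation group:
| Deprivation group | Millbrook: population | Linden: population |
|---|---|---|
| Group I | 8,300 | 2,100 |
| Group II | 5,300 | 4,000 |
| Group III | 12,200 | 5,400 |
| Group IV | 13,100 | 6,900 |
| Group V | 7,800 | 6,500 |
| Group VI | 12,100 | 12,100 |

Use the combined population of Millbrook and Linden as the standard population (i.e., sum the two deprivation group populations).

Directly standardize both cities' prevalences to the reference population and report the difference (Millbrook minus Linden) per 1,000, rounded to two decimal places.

Combined standard total = 95,800; weights = 0.1086, 0.0971, 0.1837, 0.2088, 0.1493, 0.2526.
Millbrook: 0.1086×151.38 + 0.0971×150.24 + 0.1837×146.44 + 0.2088×149.93 + 0.1493×140.40 + 0.2526×122.27 = 141.0666 per 1,000.
Linden: 0.1086×101.50 + 0.0971×163.62 + 0.1837×103.36 + 0.2088×151.75 + 0.1493×155.37 + 0.2526×139.30 = 135.9525 per 1,000.
Difference = 141.0666 − 135.9525 = 5.1141.

5.11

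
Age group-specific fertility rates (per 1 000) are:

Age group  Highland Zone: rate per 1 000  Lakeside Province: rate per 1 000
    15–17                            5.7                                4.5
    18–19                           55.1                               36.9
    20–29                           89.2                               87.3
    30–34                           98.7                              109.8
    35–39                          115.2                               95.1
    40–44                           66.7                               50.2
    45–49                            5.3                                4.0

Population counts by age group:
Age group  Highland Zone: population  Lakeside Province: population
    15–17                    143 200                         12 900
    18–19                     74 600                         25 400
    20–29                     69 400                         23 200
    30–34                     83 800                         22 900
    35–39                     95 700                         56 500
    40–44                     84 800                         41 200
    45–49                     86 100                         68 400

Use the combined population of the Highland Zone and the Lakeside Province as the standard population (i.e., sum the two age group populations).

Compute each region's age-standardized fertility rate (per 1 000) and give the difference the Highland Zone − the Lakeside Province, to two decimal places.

7.14

Combined standard total = 888 100; weights = 0.1758, 0.1126, 0.1043, 0.1201, 0.1714, 0.1419, 0.1740.
The Highland Zone: 0.1758×5.7 + 0.1126×55.1 + 0.1043×89.2 + 0.1201×98.7 + 0.1714×115.2 + 0.1419×66.7 + 0.1740×5.3 = 58.4928 per 1 000.
The Lakeside Province: 0.1758×4.5 + 0.1126×36.9 + 0.1043×87.3 + 0.1201×109.8 + 0.1714×95.1 + 0.1419×50.2 + 0.1740×4.0 = 51.3563 per 1 000.
Difference = 58.4928 − 51.3563 = 7.1365.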